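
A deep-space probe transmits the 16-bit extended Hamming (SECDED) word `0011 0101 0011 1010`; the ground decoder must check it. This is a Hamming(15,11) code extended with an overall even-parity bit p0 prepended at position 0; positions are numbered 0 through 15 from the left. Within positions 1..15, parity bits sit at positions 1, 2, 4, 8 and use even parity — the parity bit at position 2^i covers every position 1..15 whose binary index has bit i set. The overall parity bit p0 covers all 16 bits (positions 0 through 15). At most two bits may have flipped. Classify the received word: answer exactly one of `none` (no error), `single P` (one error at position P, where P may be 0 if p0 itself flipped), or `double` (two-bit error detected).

none

s1: b1⊕b3⊕b5⊕b7⊕b9⊕b11⊕b13⊕b15 = 0⊕1⊕1⊕1⊕0⊕1⊕0⊕0 = 0
s2: b2⊕b3⊕b6⊕b7⊕b10⊕b11⊕b14⊕b15 = 1⊕1⊕0⊕1⊕1⊕1⊕1⊕0 = 0
s4: b4⊕b5⊕b6⊕b7⊕b12⊕b13⊕b14⊕b15 = 0⊕1⊕0⊕1⊕1⊕0⊕1⊕0 = 0
s8: b8⊕b9⊕b10⊕b11⊕b12⊕b13⊕b14⊕b15 = 0⊕0⊕1⊕1⊕1⊕0⊕1⊕0 = 0
Syndrome (s8...s1) = 0000 → position 0 (no error).
Overall parity (XOR of all 16 bits, including p0): 0⊕0⊕1⊕1⊕0⊕1⊕0⊕1⊕0⊕0⊕1⊕1⊕1⊕0⊕1⊕0 = 0
Overall=0, syndrome position=0 → no error.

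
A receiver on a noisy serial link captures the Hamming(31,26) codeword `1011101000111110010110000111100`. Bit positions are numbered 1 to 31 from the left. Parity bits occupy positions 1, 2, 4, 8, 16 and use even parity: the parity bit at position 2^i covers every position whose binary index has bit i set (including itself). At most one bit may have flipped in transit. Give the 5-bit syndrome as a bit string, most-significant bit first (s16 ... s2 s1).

s1: b1⊕b3⊕b5⊕b7⊕b9⊕b11⊕b13⊕b15⊕b17⊕b19⊕b21⊕b23⊕b25⊕b27⊕b29⊕b31 = 1⊕1⊕1⊕1⊕0⊕1⊕1⊕1⊕0⊕0⊕1⊕0⊕0⊕1⊕1⊕0 = 0
s2: b2⊕b3⊕b6⊕b7⊕b10⊕b11⊕b14⊕b15⊕b18⊕b19⊕b22⊕b23⊕b26⊕b27⊕b30⊕b31 = 0⊕1⊕0⊕1⊕0⊕1⊕1⊕1⊕1⊕0⊕0⊕0⊕1⊕1⊕0⊕0 = 0
s4: b4⊕b5⊕b6⊕b7⊕b12⊕b13⊕b14⊕b15⊕b20⊕b21⊕b22⊕b23⊕b28⊕b29⊕b30⊕b31 = 1⊕1⊕0⊕1⊕1⊕1⊕1⊕1⊕1⊕1⊕0⊕0⊕1⊕1⊕0⊕0 = 1
s8: b8⊕b9⊕b10⊕b11⊕b12⊕b13⊕b14⊕b15⊕b24⊕b25⊕b26⊕b27⊕b28⊕b29⊕b30⊕b31 = 0⊕0⊕0⊕1⊕1⊕1⊕1⊕1⊕0⊕0⊕1⊕1⊕1⊕1⊕0⊕0 = 1
s16: b16⊕b17⊕b18⊕b19⊕b20⊕b21⊕b22⊕b23⊕b24⊕b25⊕b26⊕b27⊕b28⊕b29⊕b30⊕b31 = 0⊕0⊕1⊕0⊕1⊕1⊕0⊕0⊕0⊕0⊕1⊕1⊕1⊕1⊕0⊕0 = 1
Syndrome (s16...s1) = 11100 → position 28.

11100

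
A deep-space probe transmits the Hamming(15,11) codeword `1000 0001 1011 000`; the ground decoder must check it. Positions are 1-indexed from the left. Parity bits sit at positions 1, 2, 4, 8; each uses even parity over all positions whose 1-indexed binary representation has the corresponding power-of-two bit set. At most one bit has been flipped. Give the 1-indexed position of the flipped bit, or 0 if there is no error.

7

s1: b1⊕b3⊕b5⊕b7⊕b9⊕b11⊕b13⊕b15 = 1⊕0⊕0⊕0⊕1⊕1⊕0⊕0 = 1
s2: b2⊕b3⊕b6⊕b7⊕b10⊕b11⊕b14⊕b15 = 0⊕0⊕0⊕0⊕0⊕1⊕0⊕0 = 1
s4: b4⊕b5⊕b6⊕b7⊕b12⊕b13⊕b14⊕b15 = 0⊕0⊕0⊕0⊕1⊕0⊕0⊕0 = 1
s8: b8⊕b9⊕b10⊕b11⊕b12⊕b13⊕b14⊕b15 = 1⊕1⊕0⊕1⊕1⊕0⊕0⊕0 = 0
Syndrome (s8...s1) = 0111 → position 7.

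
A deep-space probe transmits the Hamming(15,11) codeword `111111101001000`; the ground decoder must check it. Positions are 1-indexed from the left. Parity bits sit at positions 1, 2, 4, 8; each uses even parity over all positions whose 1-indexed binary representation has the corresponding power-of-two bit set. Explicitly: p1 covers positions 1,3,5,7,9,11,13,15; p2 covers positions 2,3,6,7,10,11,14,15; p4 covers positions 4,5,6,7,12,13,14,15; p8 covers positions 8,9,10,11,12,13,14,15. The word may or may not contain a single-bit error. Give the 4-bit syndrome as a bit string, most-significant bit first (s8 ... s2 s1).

s1: b1⊕b3⊕b5⊕b7⊕b9⊕b11⊕b13⊕b15 = 1⊕1⊕1⊕1⊕1⊕0⊕0⊕0 = 1
s2: b2⊕b3⊕b6⊕b7⊕b10⊕b11⊕b14⊕b15 = 1⊕1⊕1⊕1⊕0⊕0⊕0⊕0 = 0
s4: b4⊕b5⊕b6⊕b7⊕b12⊕b13⊕b14⊕b15 = 1⊕1⊕1⊕1⊕1⊕0⊕0⊕0 = 1
s8: b8⊕b9⊕b10⊕b11⊕b12⊕b13⊕b14⊕b15 = 0⊕1⊕0⊕0⊕1⊕0⊕0⊕0 = 0
Syndrome (s8...s1) = 0101 → position 5.

0101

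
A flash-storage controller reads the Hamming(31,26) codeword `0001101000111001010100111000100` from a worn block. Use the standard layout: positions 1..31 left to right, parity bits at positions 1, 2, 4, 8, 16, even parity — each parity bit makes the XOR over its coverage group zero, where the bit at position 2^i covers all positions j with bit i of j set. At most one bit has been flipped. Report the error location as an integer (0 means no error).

s1: b1⊕b3⊕b5⊕b7⊕b9⊕b11⊕b13⊕b15⊕b17⊕b19⊕b21⊕b23⊕b25⊕b27⊕b29⊕b31 = 0⊕0⊕1⊕1⊕0⊕1⊕1⊕0⊕0⊕0⊕0⊕1⊕1⊕0⊕1⊕0 = 1
s2: b2⊕b3⊕b6⊕b7⊕b10⊕b11⊕b14⊕b15⊕b18⊕b19⊕b22⊕b23⊕b26⊕b27⊕b30⊕b31 = 0⊕0⊕0⊕1⊕0⊕1⊕0⊕0⊕1⊕0⊕0⊕1⊕0⊕0⊕0⊕0 = 0
s4: b4⊕b5⊕b6⊕b7⊕b12⊕b13⊕b14⊕b15⊕b20⊕b21⊕b22⊕b23⊕b28⊕b29⊕b30⊕b31 = 1⊕1⊕0⊕1⊕1⊕1⊕0⊕0⊕1⊕0⊕0⊕1⊕0⊕1⊕0⊕0 = 0
s8: b8⊕b9⊕b10⊕b11⊕b12⊕b13⊕b14⊕b15⊕b24⊕b25⊕b26⊕b27⊕b28⊕b29⊕b30⊕b31 = 0⊕0⊕0⊕1⊕1⊕1⊕0⊕0⊕1⊕1⊕0⊕0⊕0⊕1⊕0⊕0 = 0
s16: b16⊕b17⊕b18⊕b19⊕b20⊕b21⊕b22⊕b23⊕b24⊕b25⊕b26⊕b27⊕b28⊕b29⊕b30⊕b31 = 1⊕0⊕1⊕0⊕1⊕0⊕0⊕1⊕1⊕1⊕0⊕0⊕0⊕1⊕0⊕0 = 1
Syndrome (s16...s1) = 10001 → position 17.

17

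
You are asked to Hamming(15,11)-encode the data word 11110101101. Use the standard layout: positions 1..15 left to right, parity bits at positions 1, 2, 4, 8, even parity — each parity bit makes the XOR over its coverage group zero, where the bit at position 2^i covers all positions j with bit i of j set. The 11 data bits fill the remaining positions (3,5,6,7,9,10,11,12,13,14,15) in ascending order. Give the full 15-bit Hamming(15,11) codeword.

111011100101101

Place data bits at non-power-of-two positions: b3=1, b5=1, b6=1, b7=1, b9=0, b10=1, b11=0, b12=1, b13=1, b14=0, b15=1.
p1 = XOR of data positions {3,5,7,9,11,13,15} = 1⊕1⊕1⊕0⊕0⊕1⊕1 = 1
p2 = XOR of data positions {3,6,7,10,11,14,15} = 1⊕1⊕1⊕1⊕0⊕0⊕1 = 1
p4 = XOR of data positions {5,6,7,12,13,14,15} = 1⊕1⊕1⊕1⊕1⊕0⊕1 = 0
p8 = XOR of data positions {9,10,11,12,13,14,15} = 0⊕1⊕0⊕1⊕1⊕0⊕1 = 0
Codeword b1..b15 = 111011100101101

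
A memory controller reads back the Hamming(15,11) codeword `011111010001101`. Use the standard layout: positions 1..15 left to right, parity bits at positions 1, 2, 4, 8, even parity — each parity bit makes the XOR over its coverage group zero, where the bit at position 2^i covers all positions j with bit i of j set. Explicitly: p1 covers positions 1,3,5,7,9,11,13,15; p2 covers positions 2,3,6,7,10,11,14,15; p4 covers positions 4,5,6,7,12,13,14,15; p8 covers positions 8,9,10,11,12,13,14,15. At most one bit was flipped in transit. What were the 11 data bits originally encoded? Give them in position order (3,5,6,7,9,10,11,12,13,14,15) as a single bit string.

11100001101

s1: b1⊕b3⊕b5⊕b7⊕b9⊕b11⊕b13⊕b15 = 0⊕1⊕1⊕0⊕0⊕0⊕1⊕1 = 0
s2: b2⊕b3⊕b6⊕b7⊕b10⊕b11⊕b14⊕b15 = 1⊕1⊕1⊕0⊕0⊕0⊕0⊕1 = 0
s4: b4⊕b5⊕b6⊕b7⊕b12⊕b13⊕b14⊕b15 = 1⊕1⊕1⊕0⊕1⊕1⊕0⊕1 = 0
s8: b8⊕b9⊕b10⊕b11⊕b12⊕b13⊕b14⊕b15 = 1⊕0⊕0⊕0⊕1⊕1⊕0⊕1 = 0
Syndrome (s8...s1) = 0000 → position 0 (no error).
No correction needed.
Data bits at positions 3,5,6,7,9,10,11,12,13,14,15: 11100001101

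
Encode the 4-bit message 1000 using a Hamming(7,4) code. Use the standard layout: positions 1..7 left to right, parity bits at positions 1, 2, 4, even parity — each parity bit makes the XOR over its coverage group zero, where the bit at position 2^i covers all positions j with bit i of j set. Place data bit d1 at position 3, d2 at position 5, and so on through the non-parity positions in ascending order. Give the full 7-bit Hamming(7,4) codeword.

Place data bits at non-power-of-two positions: b3=1, b5=0, b6=0, b7=0.
p1 = XOR of data positions {3,5,7} = 1⊕0⊕0 = 1
p2 = XOR of data positions {3,6,7} = 1⊕0⊕0 = 1
p4 = XOR of data positions {5,6,7} = 0⊕0⊕0 = 0
Codeword b1..b7 = 1110000

1110000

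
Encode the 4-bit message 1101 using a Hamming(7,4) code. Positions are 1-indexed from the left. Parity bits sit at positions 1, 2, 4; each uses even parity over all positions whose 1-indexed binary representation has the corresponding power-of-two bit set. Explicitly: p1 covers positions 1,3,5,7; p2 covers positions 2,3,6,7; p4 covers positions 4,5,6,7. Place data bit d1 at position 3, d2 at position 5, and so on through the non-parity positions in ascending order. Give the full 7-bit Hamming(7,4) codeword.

Place data bits at non-power-of-two positions: b3=1, b5=1, b6=0, b7=1.
p1 = XOR of data positions {3,5,7} = 1⊕1⊕1 = 1
p2 = XOR of data positions {3,6,7} = 1⊕0⊕1 = 0
p4 = XOR of data positions {5,6,7} = 1⊕0⊕1 = 0
Codeword b1..b7 = 1010101

1010101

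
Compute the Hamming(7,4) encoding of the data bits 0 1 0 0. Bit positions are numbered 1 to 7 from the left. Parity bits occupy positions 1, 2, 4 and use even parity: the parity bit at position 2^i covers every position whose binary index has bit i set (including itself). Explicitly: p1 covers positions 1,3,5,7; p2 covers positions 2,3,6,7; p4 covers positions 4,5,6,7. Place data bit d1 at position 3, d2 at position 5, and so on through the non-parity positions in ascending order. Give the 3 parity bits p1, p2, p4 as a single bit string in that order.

Place data bits at non-power-of-two positions: b3=0, b5=1, b6=0, b7=0.
p1 = XOR of data positions {3,5,7} = 0⊕1⊕0 = 1
p2 = XOR of data positions {3,6,7} = 0⊕0⊕0 = 0
p4 = XOR of data positions {5,6,7} = 1⊕0⊕0 = 1
Parity bits p1,p2,p4 = 101

101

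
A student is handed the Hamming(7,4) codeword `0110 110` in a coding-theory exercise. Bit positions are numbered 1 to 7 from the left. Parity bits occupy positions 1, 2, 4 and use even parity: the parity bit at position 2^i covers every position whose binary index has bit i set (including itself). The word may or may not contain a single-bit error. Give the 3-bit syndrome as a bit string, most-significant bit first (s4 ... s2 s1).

s1: b1⊕b3⊕b5⊕b7 = 0⊕1⊕1⊕0 = 0
s2: b2⊕b3⊕b6⊕b7 = 1⊕1⊕1⊕0 = 1
s4: b4⊕b5⊕b6⊕b7 = 0⊕1⊕1⊕0 = 0
Syndrome (s4...s1) = 010 → position 2.

010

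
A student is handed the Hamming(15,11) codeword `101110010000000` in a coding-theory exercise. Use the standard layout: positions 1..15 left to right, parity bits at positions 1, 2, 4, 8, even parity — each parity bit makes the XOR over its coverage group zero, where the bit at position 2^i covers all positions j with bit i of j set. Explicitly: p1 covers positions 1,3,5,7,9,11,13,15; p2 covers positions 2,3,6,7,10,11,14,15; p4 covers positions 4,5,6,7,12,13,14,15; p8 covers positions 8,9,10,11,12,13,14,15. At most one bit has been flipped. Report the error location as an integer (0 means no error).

s1: b1⊕b3⊕b5⊕b7⊕b9⊕b11⊕b13⊕b15 = 1⊕1⊕1⊕0⊕0⊕0⊕0⊕0 = 1
s2: b2⊕b3⊕b6⊕b7⊕b10⊕b11⊕b14⊕b15 = 0⊕1⊕0⊕0⊕0⊕0⊕0⊕0 = 1
s4: b4⊕b5⊕b6⊕b7⊕b12⊕b13⊕b14⊕b15 = 1⊕1⊕0⊕0⊕0⊕0⊕0⊕0 = 0
s8: b8⊕b9⊕b10⊕b11⊕b12⊕b13⊕b14⊕b15 = 1⊕0⊕0⊕0⊕0⊕0⊕0⊕0 = 1
Syndrome (s8...s1) = 1011 → position 11.

11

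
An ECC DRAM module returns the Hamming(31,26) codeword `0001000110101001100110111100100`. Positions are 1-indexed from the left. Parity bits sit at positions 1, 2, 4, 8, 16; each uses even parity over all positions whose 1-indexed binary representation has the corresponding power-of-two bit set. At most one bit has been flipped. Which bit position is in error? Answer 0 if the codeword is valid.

18

s1: b1⊕b3⊕b5⊕b7⊕b9⊕b11⊕b13⊕b15⊕b17⊕b19⊕b21⊕b23⊕b25⊕b27⊕b29⊕b31 = 0⊕0⊕0⊕0⊕1⊕1⊕1⊕0⊕1⊕0⊕1⊕1⊕1⊕0⊕1⊕0 = 0
s2: b2⊕b3⊕b6⊕b7⊕b10⊕b11⊕b14⊕b15⊕b18⊕b19⊕b22⊕b23⊕b26⊕b27⊕b30⊕b31 = 0⊕0⊕0⊕0⊕0⊕1⊕0⊕0⊕0⊕0⊕0⊕1⊕1⊕0⊕0⊕0 = 1
s4: b4⊕b5⊕b6⊕b7⊕b12⊕b13⊕b14⊕b15⊕b20⊕b21⊕b22⊕b23⊕b28⊕b29⊕b30⊕b31 = 1⊕0⊕0⊕0⊕0⊕1⊕0⊕0⊕1⊕1⊕0⊕1⊕0⊕1⊕0⊕0 = 0
s8: b8⊕b9⊕b10⊕b11⊕b12⊕b13⊕b14⊕b15⊕b24⊕b25⊕b26⊕b27⊕b28⊕b29⊕b30⊕b31 = 1⊕1⊕0⊕1⊕0⊕1⊕0⊕0⊕1⊕1⊕1⊕0⊕0⊕1⊕0⊕0 = 0
s16: b16⊕b17⊕b18⊕b19⊕b20⊕b21⊕b22⊕b23⊕b24⊕b25⊕b26⊕b27⊕b28⊕b29⊕b30⊕b31 = 1⊕1⊕0⊕0⊕1⊕1⊕0⊕1⊕1⊕1⊕1⊕0⊕0⊕1⊕0⊕0 = 1
Syndrome (s16...s1) = 10010 → position 18.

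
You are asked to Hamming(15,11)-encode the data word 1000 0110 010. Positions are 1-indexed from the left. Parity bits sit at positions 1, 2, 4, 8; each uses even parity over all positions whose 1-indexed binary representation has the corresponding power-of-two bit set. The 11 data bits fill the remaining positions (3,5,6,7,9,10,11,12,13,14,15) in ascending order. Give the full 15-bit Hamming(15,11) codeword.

Place data bits at non-power-of-two positions: b3=1, b5=0, b6=0, b7=0, b9=0, b10=1, b11=1, b12=0, b13=0, b14=1, b15=0.
p1 = XOR of data positions {3,5,7,9,11,13,15} = 1⊕0⊕0⊕0⊕1⊕0⊕0 = 0
p2 = XOR of data positions {3,6,7,10,11,14,15} = 1⊕0⊕0⊕1⊕1⊕1⊕0 = 0
p4 = XOR of data positions {5,6,7,12,13,14,15} = 0⊕0⊕0⊕0⊕0⊕1⊕0 = 1
p8 = XOR of data positions {9,10,11,12,13,14,15} = 0⊕1⊕1⊕0⊕0⊕1⊕0 = 1
Codeword b1..b15 = 001100010110010

001100010110010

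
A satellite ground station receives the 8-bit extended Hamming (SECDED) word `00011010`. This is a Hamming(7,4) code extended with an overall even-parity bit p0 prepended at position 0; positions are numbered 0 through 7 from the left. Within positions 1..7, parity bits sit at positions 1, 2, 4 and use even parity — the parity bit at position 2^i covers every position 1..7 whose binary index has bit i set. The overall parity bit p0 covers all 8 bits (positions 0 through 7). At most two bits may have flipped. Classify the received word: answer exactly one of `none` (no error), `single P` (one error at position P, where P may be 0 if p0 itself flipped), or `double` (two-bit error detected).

single 1

s1: b1⊕b3⊕b5⊕b7 = 0⊕1⊕0⊕0 = 1
s2: b2⊕b3⊕b6⊕b7 = 0⊕1⊕1⊕0 = 0
s4: b4⊕b5⊕b6⊕b7 = 1⊕0⊕1⊕0 = 0
Syndrome (s4...s1) = 001 → position 1.
Overall parity (XOR of all 8 bits, including p0): 0⊕0⊕0⊕1⊕1⊕0⊕1⊕0 = 1
Overall=1, syndrome position=1 → single-bit error at position 1.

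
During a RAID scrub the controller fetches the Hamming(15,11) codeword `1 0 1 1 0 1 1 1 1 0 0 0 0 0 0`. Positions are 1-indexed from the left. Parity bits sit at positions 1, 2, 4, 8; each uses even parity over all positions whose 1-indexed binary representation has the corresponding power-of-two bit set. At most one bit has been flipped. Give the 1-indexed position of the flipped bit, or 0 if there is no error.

6

s1: b1⊕b3⊕b5⊕b7⊕b9⊕b11⊕b13⊕b15 = 1⊕1⊕0⊕1⊕1⊕0⊕0⊕0 = 0
s2: b2⊕b3⊕b6⊕b7⊕b10⊕b11⊕b14⊕b15 = 0⊕1⊕1⊕1⊕0⊕0⊕0⊕0 = 1
s4: b4⊕b5⊕b6⊕b7⊕b12⊕b13⊕b14⊕b15 = 1⊕0⊕1⊕1⊕0⊕0⊕0⊕0 = 1
s8: b8⊕b9⊕b10⊕b11⊕b12⊕b13⊕b14⊕b15 = 1⊕1⊕0⊕0⊕0⊕0⊕0⊕0 = 0
Syndrome (s8...s1) = 0110 → position 6.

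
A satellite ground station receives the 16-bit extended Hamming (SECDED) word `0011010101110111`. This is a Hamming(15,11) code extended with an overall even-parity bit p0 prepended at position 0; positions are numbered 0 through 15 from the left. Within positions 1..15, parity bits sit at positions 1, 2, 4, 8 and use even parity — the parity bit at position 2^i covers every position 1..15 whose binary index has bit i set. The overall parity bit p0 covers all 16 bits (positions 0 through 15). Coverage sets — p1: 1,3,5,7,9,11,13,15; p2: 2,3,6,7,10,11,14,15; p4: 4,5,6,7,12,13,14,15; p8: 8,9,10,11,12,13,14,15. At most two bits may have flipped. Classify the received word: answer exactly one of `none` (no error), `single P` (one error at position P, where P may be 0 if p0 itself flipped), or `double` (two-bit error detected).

double

s1: b1⊕b3⊕b5⊕b7⊕b9⊕b11⊕b13⊕b15 = 0⊕1⊕1⊕1⊕1⊕1⊕1⊕1 = 1
s2: b2⊕b3⊕b6⊕b7⊕b10⊕b11⊕b14⊕b15 = 1⊕1⊕0⊕1⊕1⊕1⊕1⊕1 = 1
s4: b4⊕b5⊕b6⊕b7⊕b12⊕b13⊕b14⊕b15 = 0⊕1⊕0⊕1⊕0⊕1⊕1⊕1 = 1
s8: b8⊕b9⊕b10⊕b11⊕b12⊕b13⊕b14⊕b15 = 0⊕1⊕1⊕1⊕0⊕1⊕1⊕1 = 0
Syndrome (s8...s1) = 0111 → position 7.
Overall parity (XOR of all 16 bits, including p0): 0⊕0⊕1⊕1⊕0⊕1⊕0⊕1⊕0⊕1⊕1⊕1⊕0⊕1⊕1⊕1 = 0
Overall=0, syndrome position=7 → double-bit error detected (uncorrectable).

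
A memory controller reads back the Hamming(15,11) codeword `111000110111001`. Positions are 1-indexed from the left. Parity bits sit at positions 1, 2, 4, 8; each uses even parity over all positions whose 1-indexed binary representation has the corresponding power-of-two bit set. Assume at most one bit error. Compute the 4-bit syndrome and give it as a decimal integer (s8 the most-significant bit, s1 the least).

s1: b1⊕b3⊕b5⊕b7⊕b9⊕b11⊕b13⊕b15 = 1⊕1⊕0⊕1⊕0⊕1⊕0⊕1 = 1
s2: b2⊕b3⊕b6⊕b7⊕b10⊕b11⊕b14⊕b15 = 1⊕1⊕0⊕1⊕1⊕1⊕0⊕1 = 0
s4: b4⊕b5⊕b6⊕b7⊕b12⊕b13⊕b14⊕b15 = 0⊕0⊕0⊕1⊕1⊕0⊕0⊕1 = 1
s8: b8⊕b9⊕b10⊕b11⊕b12⊕b13⊕b14⊕b15 = 1⊕0⊕1⊕1⊕1⊕0⊕0⊕1 = 1
Syndrome (s8...s1) = 1101 → position 13.

13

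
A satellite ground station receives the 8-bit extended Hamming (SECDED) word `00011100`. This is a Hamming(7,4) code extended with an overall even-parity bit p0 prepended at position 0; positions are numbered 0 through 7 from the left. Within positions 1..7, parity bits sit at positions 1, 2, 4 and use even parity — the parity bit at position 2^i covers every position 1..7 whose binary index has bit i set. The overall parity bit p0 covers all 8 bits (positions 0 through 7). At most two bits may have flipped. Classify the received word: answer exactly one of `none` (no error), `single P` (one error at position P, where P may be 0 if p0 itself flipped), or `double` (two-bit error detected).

single 2

s1: b1⊕b3⊕b5⊕b7 = 0⊕1⊕1⊕0 = 0
s2: b2⊕b3⊕b6⊕b7 = 0⊕1⊕0⊕0 = 1
s4: b4⊕b5⊕b6⊕b7 = 1⊕1⊕0⊕0 = 0
Syndrome (s4...s1) = 010 → position 2.
Overall parity (XOR of all 8 bits, including p0): 0⊕0⊕0⊕1⊕1⊕1⊕0⊕0 = 1
Overall=1, syndrome position=2 → single-bit error at position 2.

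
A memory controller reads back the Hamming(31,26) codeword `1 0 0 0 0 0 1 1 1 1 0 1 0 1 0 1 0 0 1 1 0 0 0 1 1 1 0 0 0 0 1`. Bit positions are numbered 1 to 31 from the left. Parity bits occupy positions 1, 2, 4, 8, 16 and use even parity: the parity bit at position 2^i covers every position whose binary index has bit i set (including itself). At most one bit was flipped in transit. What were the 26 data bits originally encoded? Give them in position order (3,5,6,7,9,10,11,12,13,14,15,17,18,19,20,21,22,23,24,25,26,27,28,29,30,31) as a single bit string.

s1: b1⊕b3⊕b5⊕b7⊕b9⊕b11⊕b13⊕b15⊕b17⊕b19⊕b21⊕b23⊕b25⊕b27⊕b29⊕b31 = 1⊕0⊕0⊕1⊕1⊕0⊕0⊕0⊕0⊕1⊕0⊕0⊕1⊕0⊕0⊕1 = 0
s2: b2⊕b3⊕b6⊕b7⊕b10⊕b11⊕b14⊕b15⊕b18⊕b19⊕b22⊕b23⊕b26⊕b27⊕b30⊕b31 = 0⊕0⊕0⊕1⊕1⊕0⊕1⊕0⊕0⊕1⊕0⊕0⊕1⊕0⊕0⊕1 = 0
s4: b4⊕b5⊕b6⊕b7⊕b12⊕b13⊕b14⊕b15⊕b20⊕b21⊕b22⊕b23⊕b28⊕b29⊕b30⊕b31 = 0⊕0⊕0⊕1⊕1⊕0⊕1⊕0⊕1⊕0⊕0⊕0⊕0⊕0⊕0⊕1 = 1
s8: b8⊕b9⊕b10⊕b11⊕b12⊕b13⊕b14⊕b15⊕b24⊕b25⊕b26⊕b27⊕b28⊕b29⊕b30⊕b31 = 1⊕1⊕1⊕0⊕1⊕0⊕1⊕0⊕1⊕1⊕1⊕0⊕0⊕0⊕0⊕1 = 1
s16: b16⊕b17⊕b18⊕b19⊕b20⊕b21⊕b22⊕b23⊕b24⊕b25⊕b26⊕b27⊕b28⊕b29⊕b30⊕b31 = 1⊕0⊕0⊕1⊕1⊕0⊕0⊕0⊕1⊕1⊕1⊕0⊕0⊕0⊕0⊕1 = 1
Syndrome (s16...s1) = 11100 → position 28.
Flip bit 28: corrected codeword = 1000001111010101001100011101001
Data bits at positions 3,5,6,7,9,10,11,12,13,14,15,17,18,19,20,21,22,23,24,25,26,27,28,29,30,31: 00011101010001100011101001

00011101010001100011101001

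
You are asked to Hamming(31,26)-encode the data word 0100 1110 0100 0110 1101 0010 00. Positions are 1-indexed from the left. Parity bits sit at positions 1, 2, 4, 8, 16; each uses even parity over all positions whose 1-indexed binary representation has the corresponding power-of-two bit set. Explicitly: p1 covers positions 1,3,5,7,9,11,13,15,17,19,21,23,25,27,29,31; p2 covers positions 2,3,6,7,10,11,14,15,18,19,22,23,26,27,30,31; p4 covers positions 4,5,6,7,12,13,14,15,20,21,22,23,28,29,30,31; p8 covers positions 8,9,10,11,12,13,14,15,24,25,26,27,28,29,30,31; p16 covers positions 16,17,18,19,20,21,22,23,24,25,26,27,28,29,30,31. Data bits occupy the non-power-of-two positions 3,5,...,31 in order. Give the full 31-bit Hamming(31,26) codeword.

Place data bits at non-power-of-two positions: b3=0, b5=1, b6=0, b7=0, b9=1, b10=1, b11=1, b12=0, b13=0, b14=1, b15=0, b17=0, b18=0, b19=1, b20=1, b21=0, b22=1, b23=1, b24=0, b25=1, b26=0, b27=0, b28=1, b29=0, b30=0, b31=0.
p1 = XOR of data positions {3,5,7,9,11,13,15,17,19,21,23,25,27,29,31} = 0⊕1⊕0⊕1⊕1⊕0⊕0⊕0⊕1⊕0⊕1⊕1⊕0⊕0⊕0 = 0
p2 = XOR of data positions {3,6,7,10,11,14,15,18,19,22,23,26,27,30,31} = 0⊕0⊕0⊕1⊕1⊕1⊕0⊕0⊕1⊕1⊕1⊕0⊕0⊕0⊕0 = 0
p4 = XOR of data positions {5,6,7,12,13,14,15,20,21,22,23,28,29,30,31} = 1⊕0⊕0⊕0⊕0⊕1⊕0⊕1⊕0⊕1⊕1⊕1⊕0⊕0⊕0 = 0
p8 = XOR of data positions {9,10,11,12,13,14,15,24,25,26,27,28,29,30,31} = 1⊕1⊕1⊕0⊕0⊕1⊕0⊕0⊕1⊕0⊕0⊕1⊕0⊕0⊕0 = 0
p16 = XOR of data positions {17,18,19,20,21,22,23,24,25,26,27,28,29,30,31} = 0⊕0⊕1⊕1⊕0⊕1⊕1⊕0⊕1⊕0⊕0⊕1⊕0⊕0⊕0 = 0
Codeword b1..b31 = 0000100011100100001101101001000

0000100011100100001101101001000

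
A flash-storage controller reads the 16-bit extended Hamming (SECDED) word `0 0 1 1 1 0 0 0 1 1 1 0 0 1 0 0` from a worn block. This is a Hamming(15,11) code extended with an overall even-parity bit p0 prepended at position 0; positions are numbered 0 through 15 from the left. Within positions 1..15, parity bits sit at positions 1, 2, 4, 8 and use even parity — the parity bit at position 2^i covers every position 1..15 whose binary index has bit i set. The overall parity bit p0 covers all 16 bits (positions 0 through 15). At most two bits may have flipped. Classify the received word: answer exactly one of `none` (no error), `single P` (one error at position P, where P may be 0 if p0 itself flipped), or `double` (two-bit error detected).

s1: b1⊕b3⊕b5⊕b7⊕b9⊕b11⊕b13⊕b15 = 0⊕1⊕0⊕0⊕1⊕0⊕1⊕0 = 1
s2: b2⊕b3⊕b6⊕b7⊕b10⊕b11⊕b14⊕b15 = 1⊕1⊕0⊕0⊕1⊕0⊕0⊕0 = 1
s4: b4⊕b5⊕b6⊕b7⊕b12⊕b13⊕b14⊕b15 = 1⊕0⊕0⊕0⊕0⊕1⊕0⊕0 = 0
s8: b8⊕b9⊕b10⊕b11⊕b12⊕b13⊕b14⊕b15 = 1⊕1⊕1⊕0⊕0⊕1⊕0⊕0 = 0
Syndrome (s8...s1) = 0011 → position 3.
Overall parity (XOR of all 16 bits, including p0): 0⊕0⊕1⊕1⊕1⊕0⊕0⊕0⊕1⊕1⊕1⊕0⊕0⊕1⊕0⊕0 = 1
Overall=1, syndrome position=3 → single-bit error at position 3.

single 3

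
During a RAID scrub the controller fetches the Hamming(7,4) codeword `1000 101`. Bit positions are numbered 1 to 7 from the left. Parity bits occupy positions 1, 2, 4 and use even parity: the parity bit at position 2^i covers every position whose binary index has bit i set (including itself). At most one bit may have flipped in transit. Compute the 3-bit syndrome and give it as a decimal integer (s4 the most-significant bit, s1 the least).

3

s1: b1⊕b3⊕b5⊕b7 = 1⊕0⊕1⊕1 = 1
s2: b2⊕b3⊕b6⊕b7 = 0⊕0⊕0⊕1 = 1
s4: b4⊕b5⊕b6⊕b7 = 0⊕1⊕0⊕1 = 0
Syndrome (s4...s1) = 011 → position 3.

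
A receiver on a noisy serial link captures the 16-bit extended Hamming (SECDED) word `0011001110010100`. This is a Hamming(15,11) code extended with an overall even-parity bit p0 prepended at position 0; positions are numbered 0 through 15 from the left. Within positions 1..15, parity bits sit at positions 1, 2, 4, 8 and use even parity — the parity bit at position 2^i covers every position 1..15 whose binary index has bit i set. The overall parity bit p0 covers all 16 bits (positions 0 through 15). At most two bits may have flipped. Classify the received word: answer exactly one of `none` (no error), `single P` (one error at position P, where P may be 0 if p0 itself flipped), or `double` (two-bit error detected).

single 14

s1: b1⊕b3⊕b5⊕b7⊕b9⊕b11⊕b13⊕b15 = 0⊕1⊕0⊕1⊕0⊕1⊕1⊕0 = 0
s2: b2⊕b3⊕b6⊕b7⊕b10⊕b11⊕b14⊕b15 = 1⊕1⊕1⊕1⊕0⊕1⊕0⊕0 = 1
s4: b4⊕b5⊕b6⊕b7⊕b12⊕b13⊕b14⊕b15 = 0⊕0⊕1⊕1⊕0⊕1⊕0⊕0 = 1
s8: b8⊕b9⊕b10⊕b11⊕b12⊕b13⊕b14⊕b15 = 1⊕0⊕0⊕1⊕0⊕1⊕0⊕0 = 1
Syndrome (s8...s1) = 1110 → position 14.
Overall parity (XOR of all 16 bits, including p0): 0⊕0⊕1⊕1⊕0⊕0⊕1⊕1⊕1⊕0⊕0⊕1⊕0⊕1⊕0⊕0 = 1
Overall=1, syndrome position=14 → single-bit error at position 14.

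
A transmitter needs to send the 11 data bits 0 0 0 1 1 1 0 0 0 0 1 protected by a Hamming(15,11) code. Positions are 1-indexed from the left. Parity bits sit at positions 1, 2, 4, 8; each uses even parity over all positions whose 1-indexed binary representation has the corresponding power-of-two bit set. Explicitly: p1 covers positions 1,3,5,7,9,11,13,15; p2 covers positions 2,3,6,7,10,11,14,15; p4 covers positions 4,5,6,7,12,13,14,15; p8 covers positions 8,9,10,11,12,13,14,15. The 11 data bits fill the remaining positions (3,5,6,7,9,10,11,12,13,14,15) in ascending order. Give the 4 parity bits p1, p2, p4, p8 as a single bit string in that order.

Place data bits at non-power-of-two positions: b3=0, b5=0, b6=0, b7=1, b9=1, b10=1, b11=0, b12=0, b13=0, b14=0, b15=1.
p1 = XOR of data positions {3,5,7,9,11,13,15} = 0⊕0⊕1⊕1⊕0⊕0⊕1 = 1
p2 = XOR of data positions {3,6,7,10,11,14,15} = 0⊕0⊕1⊕1⊕0⊕0⊕1 = 1
p4 = XOR of data positions {5,6,7,12,13,14,15} = 0⊕0⊕1⊕0⊕0⊕0⊕1 = 0
p8 = XOR of data positions {9,10,11,12,13,14,15} = 1⊕1⊕0⊕0⊕0⊕0⊕1 = 1
Parity bits p1,p2,p4,p8 = 1101

1101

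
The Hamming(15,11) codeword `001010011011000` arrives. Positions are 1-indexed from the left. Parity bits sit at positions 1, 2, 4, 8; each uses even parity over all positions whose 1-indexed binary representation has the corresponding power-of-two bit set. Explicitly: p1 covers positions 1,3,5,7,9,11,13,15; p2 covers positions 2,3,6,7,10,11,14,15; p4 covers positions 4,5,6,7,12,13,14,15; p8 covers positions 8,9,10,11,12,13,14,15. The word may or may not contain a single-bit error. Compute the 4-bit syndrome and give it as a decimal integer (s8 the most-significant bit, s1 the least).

0

s1: b1⊕b3⊕b5⊕b7⊕b9⊕b11⊕b13⊕b15 = 0⊕1⊕1⊕0⊕1⊕1⊕0⊕0 = 0
s2: b2⊕b3⊕b6⊕b7⊕b10⊕b11⊕b14⊕b15 = 0⊕1⊕0⊕0⊕0⊕1⊕0⊕0 = 0
s4: b4⊕b5⊕b6⊕b7⊕b12⊕b13⊕b14⊕b15 = 0⊕1⊕0⊕0⊕1⊕0⊕0⊕0 = 0
s8: b8⊕b9⊕b10⊕b11⊕b12⊕b13⊕b14⊕b15 = 1⊕1⊕0⊕1⊕1⊕0⊕0⊕0 = 0
Syndrome (s8...s1) = 0000 → position 0 (no error).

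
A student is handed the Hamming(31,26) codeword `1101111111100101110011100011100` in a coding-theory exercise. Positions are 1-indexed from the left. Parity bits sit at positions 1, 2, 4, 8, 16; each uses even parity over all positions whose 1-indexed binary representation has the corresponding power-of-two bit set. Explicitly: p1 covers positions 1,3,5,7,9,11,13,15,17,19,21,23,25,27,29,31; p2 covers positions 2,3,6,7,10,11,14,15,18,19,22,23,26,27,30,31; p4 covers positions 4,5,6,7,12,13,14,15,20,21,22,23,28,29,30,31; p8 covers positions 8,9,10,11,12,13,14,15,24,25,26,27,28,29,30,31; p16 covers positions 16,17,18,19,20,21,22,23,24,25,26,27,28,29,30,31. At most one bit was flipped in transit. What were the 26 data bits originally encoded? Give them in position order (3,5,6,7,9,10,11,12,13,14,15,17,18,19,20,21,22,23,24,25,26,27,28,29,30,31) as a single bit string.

s1: b1⊕b3⊕b5⊕b7⊕b9⊕b11⊕b13⊕b15⊕b17⊕b19⊕b21⊕b23⊕b25⊕b27⊕b29⊕b31 = 1⊕0⊕1⊕1⊕1⊕1⊕0⊕0⊕1⊕0⊕1⊕1⊕0⊕1⊕1⊕0 = 0
s2: b2⊕b3⊕b6⊕b7⊕b10⊕b11⊕b14⊕b15⊕b18⊕b19⊕b22⊕b23⊕b26⊕b27⊕b30⊕b31 = 1⊕0⊕1⊕1⊕1⊕1⊕1⊕0⊕1⊕0⊕1⊕1⊕0⊕1⊕0⊕0 = 0
s4: b4⊕b5⊕b6⊕b7⊕b12⊕b13⊕b14⊕b15⊕b20⊕b21⊕b22⊕b23⊕b28⊕b29⊕b30⊕b31 = 1⊕1⊕1⊕1⊕0⊕0⊕1⊕0⊕0⊕1⊕1⊕1⊕1⊕1⊕0⊕0 = 0
s8: b8⊕b9⊕b10⊕b11⊕b12⊕b13⊕b14⊕b15⊕b24⊕b25⊕b26⊕b27⊕b28⊕b29⊕b30⊕b31 = 1⊕1⊕1⊕1⊕0⊕0⊕1⊕0⊕0⊕0⊕0⊕1⊕1⊕1⊕0⊕0 = 0
s16: b16⊕b17⊕b18⊕b19⊕b20⊕b21⊕b22⊕b23⊕b24⊕b25⊕b26⊕b27⊕b28⊕b29⊕b30⊕b31 = 1⊕1⊕1⊕0⊕0⊕1⊕1⊕1⊕0⊕0⊕0⊕1⊕1⊕1⊕0⊕0 = 1
Syndrome (s16...s1) = 10000 → position 16.
Flip bit 16: corrected codeword = 1101111111100100110011100011100
Data bits at positions 3,5,6,7,9,10,11,12,13,14,15,17,18,19,20,21,22,23,24,25,26,27,28,29,30,31: 01111110010110011100011100

01111110010110011100011100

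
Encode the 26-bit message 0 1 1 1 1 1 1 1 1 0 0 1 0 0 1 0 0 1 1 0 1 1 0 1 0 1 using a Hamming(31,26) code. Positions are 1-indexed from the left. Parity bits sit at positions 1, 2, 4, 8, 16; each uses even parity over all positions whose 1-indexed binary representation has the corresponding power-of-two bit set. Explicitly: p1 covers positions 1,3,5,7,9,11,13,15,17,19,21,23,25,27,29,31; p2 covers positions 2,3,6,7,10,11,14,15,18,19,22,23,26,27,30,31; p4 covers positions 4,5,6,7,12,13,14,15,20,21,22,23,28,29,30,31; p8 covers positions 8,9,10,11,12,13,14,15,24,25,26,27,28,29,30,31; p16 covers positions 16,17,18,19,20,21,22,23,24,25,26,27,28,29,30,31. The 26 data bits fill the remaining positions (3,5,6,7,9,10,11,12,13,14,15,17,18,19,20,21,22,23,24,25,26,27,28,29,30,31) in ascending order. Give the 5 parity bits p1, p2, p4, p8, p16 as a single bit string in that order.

Place data bits at non-power-of-two positions: b3=0, b5=1, b6=1, b7=1, b9=1, b10=1, b11=1, b12=1, b13=1, b14=0, b15=0, b17=1, b18=0, b19=0, b20=1, b21=0, b22=0, b23=1, b24=1, b25=0, b26=1, b27=1, b28=0, b29=1, b30=0, b31=1.
p1 = XOR of data positions {3,5,7,9,11,13,15,17,19,21,23,25,27,29,31} = 0⊕1⊕1⊕1⊕1⊕1⊕0⊕1⊕0⊕0⊕1⊕0⊕1⊕1⊕1 = 0
p2 = XOR of data positions {3,6,7,10,11,14,15,18,19,22,23,26,27,30,31} = 0⊕1⊕1⊕1⊕1⊕0⊕0⊕0⊕0⊕0⊕1⊕1⊕1⊕0⊕1 = 0
p4 = XOR of data positions {5,6,7,12,13,14,15,20,21,22,23,28,29,30,31} = 1⊕1⊕1⊕1⊕1⊕0⊕0⊕1⊕0⊕0⊕1⊕0⊕1⊕0⊕1 = 1
p8 = XOR of data positions {9,10,11,12,13,14,15,24,25,26,27,28,29,30,31} = 1⊕1⊕1⊕1⊕1⊕0⊕0⊕1⊕0⊕1⊕1⊕0⊕1⊕0⊕1 = 0
p16 = XOR of data positions {17,18,19,20,21,22,23,24,25,26,27,28,29,30,31} = 1⊕0⊕0⊕1⊕0⊕0⊕1⊕1⊕0⊕1⊕1⊕0⊕1⊕0⊕1 = 0
Parity bits p1,p2,p4,p8,p16 = 00100

00100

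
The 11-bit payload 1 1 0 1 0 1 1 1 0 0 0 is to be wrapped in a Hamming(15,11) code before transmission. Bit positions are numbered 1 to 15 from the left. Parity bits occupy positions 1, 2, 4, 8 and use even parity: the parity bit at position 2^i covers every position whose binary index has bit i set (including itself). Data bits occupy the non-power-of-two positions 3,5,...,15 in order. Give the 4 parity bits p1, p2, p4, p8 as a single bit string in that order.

Place data bits at non-power-of-two positions: b3=1, b5=1, b6=0, b7=1, b9=0, b10=1, b11=1, b12=1, b13=0, b14=0, b15=0.
p1 = XOR of data positions {3,5,7,9,11,13,15} = 1⊕1⊕1⊕0⊕1⊕0⊕0 = 0
p2 = XOR of data positions {3,6,7,10,11,14,15} = 1⊕0⊕1⊕1⊕1⊕0⊕0 = 0
p4 = XOR of data positions {5,6,7,12,13,14,15} = 1⊕0⊕1⊕1⊕0⊕0⊕0 = 1
p8 = XOR of data positions {9,10,11,12,13,14,15} = 0⊕1⊕1⊕1⊕0⊕0⊕0 = 1
Parity bits p1,p2,p4,p8 = 0011

0011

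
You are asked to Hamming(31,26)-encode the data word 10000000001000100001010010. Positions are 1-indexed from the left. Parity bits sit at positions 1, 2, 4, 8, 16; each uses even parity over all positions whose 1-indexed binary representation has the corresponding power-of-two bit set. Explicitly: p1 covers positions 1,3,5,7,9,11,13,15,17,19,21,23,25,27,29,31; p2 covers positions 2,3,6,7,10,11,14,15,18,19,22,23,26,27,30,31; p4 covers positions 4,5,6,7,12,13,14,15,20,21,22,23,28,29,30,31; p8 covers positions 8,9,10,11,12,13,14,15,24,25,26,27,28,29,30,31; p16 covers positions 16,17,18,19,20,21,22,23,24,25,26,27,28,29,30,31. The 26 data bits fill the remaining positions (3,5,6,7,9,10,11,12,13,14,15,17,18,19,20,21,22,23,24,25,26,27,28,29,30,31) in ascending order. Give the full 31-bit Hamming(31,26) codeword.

Place data bits at non-power-of-two positions: b3=1, b5=0, b6=0, b7=0, b9=0, b10=0, b11=0, b12=0, b13=0, b14=0, b15=1, b17=0, b18=0, b19=0, b20=1, b21=0, b22=0, b23=0, b24=0, b25=1, b26=0, b27=1, b28=0, b29=0, b30=1, b31=0.
p1 = XOR of data positions {3,5,7,9,11,13,15,17,19,21,23,25,27,29,31} = 1⊕0⊕0⊕0⊕0⊕0⊕1⊕0⊕0⊕0⊕0⊕1⊕1⊕0⊕0 = 0
p2 = XOR of data positions {3,6,7,10,11,14,15,18,19,22,23,26,27,30,31} = 1⊕0⊕0⊕0⊕0⊕0⊕1⊕0⊕0⊕0⊕0⊕0⊕1⊕1⊕0 = 0
p4 = XOR of data positions {5,6,7,12,13,14,15,20,21,22,23,28,29,30,31} = 0⊕0⊕0⊕0⊕0⊕0⊕1⊕1⊕0⊕0⊕0⊕0⊕0⊕1⊕0 = 1
p8 = XOR of data positions {9,10,11,12,13,14,15,24,25,26,27,28,29,30,31} = 0⊕0⊕0⊕0⊕0⊕0⊕1⊕0⊕1⊕0⊕1⊕0⊕0⊕1⊕0 = 0
p16 = XOR of data positions {17,18,19,20,21,22,23,24,25,26,27,28,29,30,31} = 0⊕0⊕0⊕1⊕0⊕0⊕0⊕0⊕1⊕0⊕1⊕0⊕0⊕1⊕0 = 0
Codeword b1..b31 = 0011000000000010000100001010010

0011000000000010000100001010010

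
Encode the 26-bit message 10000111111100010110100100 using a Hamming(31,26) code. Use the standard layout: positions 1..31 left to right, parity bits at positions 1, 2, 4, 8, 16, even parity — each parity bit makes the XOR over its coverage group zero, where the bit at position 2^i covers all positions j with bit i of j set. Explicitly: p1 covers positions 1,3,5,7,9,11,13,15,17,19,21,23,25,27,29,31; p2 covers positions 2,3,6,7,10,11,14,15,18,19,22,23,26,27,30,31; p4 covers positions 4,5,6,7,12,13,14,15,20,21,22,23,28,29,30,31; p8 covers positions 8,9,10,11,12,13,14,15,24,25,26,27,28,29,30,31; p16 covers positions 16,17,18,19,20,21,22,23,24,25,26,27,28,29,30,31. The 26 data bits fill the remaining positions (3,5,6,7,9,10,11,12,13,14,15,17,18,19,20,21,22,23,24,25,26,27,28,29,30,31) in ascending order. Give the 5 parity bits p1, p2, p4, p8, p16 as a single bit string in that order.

01110

Place data bits at non-power-of-two positions: b3=1, b5=0, b6=0, b7=0, b9=0, b10=1, b11=1, b12=1, b13=1, b14=1, b15=1, b17=1, b18=0, b19=0, b20=0, b21=1, b22=0, b23=1, b24=1, b25=0, b26=1, b27=0, b28=0, b29=1, b30=0, b31=0.
p1 = XOR of data positions {3,5,7,9,11,13,15,17,19,21,23,25,27,29,31} = 1⊕0⊕0⊕0⊕1⊕1⊕1⊕1⊕0⊕1⊕1⊕0⊕0⊕1⊕0 = 0
p2 = XOR of data positions {3,6,7,10,11,14,15,18,19,22,23,26,27,30,31} = 1⊕0⊕0⊕1⊕1⊕1⊕1⊕0⊕0⊕0⊕1⊕1⊕0⊕0⊕0 = 1
p4 = XOR of data positions {5,6,7,12,13,14,15,20,21,22,23,28,29,30,31} = 0⊕0⊕0⊕1⊕1⊕1⊕1⊕0⊕1⊕0⊕1⊕0⊕1⊕0⊕0 = 1
p8 = XOR of data positions {9,10,11,12,13,14,15,24,25,26,27,28,29,30,31} = 0⊕1⊕1⊕1⊕1⊕1⊕1⊕1⊕0⊕1⊕0⊕0⊕1⊕0⊕0 = 1
p16 = XOR of data positions {17,18,19,20,21,22,23,24,25,26,27,28,29,30,31} = 1⊕0⊕0⊕0⊕1⊕0⊕1⊕1⊕0⊕1⊕0⊕0⊕1⊕0⊕0 = 0
Parity bits p1,p2,p4,p8,p16 = 01110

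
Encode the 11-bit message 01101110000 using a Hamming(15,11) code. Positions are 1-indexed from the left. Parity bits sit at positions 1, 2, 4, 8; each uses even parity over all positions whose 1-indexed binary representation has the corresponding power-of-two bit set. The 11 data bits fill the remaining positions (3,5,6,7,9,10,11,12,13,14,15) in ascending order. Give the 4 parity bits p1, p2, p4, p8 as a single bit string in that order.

Place data bits at non-power-of-two positions: b3=0, b5=1, b6=1, b7=0, b9=1, b10=1, b11=1, b12=0, b13=0, b14=0, b15=0.
p1 = XOR of data positions {3,5,7,9,11,13,15} = 0⊕1⊕0⊕1⊕1⊕0⊕0 = 1
p2 = XOR of data positions {3,6,7,10,11,14,15} = 0⊕1⊕0⊕1⊕1⊕0⊕0 = 1
p4 = XOR of data positions {5,6,7,12,13,14,15} = 1⊕1⊕0⊕0⊕0⊕0⊕0 = 0
p8 = XOR of data positions {9,10,11,12,13,14,15} = 1⊕1⊕1⊕0⊕0⊕0⊕0 = 1
Parity bits p1,p2,p4,p8 = 1101

1101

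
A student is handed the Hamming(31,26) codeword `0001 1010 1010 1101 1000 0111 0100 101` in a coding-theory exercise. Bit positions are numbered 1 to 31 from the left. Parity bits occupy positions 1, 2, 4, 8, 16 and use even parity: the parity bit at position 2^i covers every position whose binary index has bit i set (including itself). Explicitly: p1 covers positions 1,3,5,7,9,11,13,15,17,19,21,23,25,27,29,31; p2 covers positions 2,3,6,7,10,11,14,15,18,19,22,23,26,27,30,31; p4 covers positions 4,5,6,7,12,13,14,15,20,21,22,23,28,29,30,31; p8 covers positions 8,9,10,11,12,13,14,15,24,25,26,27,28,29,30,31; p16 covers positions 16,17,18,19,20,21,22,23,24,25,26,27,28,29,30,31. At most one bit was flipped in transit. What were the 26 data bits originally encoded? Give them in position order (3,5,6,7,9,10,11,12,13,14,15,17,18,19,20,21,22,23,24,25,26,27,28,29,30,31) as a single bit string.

01001010110100001110100101

s1: b1⊕b3⊕b5⊕b7⊕b9⊕b11⊕b13⊕b15⊕b17⊕b19⊕b21⊕b23⊕b25⊕b27⊕b29⊕b31 = 0⊕0⊕1⊕1⊕1⊕1⊕1⊕0⊕1⊕0⊕0⊕1⊕0⊕0⊕1⊕1 = 1
s2: b2⊕b3⊕b6⊕b7⊕b10⊕b11⊕b14⊕b15⊕b18⊕b19⊕b22⊕b23⊕b26⊕b27⊕b30⊕b31 = 0⊕0⊕0⊕1⊕0⊕1⊕1⊕0⊕0⊕0⊕1⊕1⊕1⊕0⊕0⊕1 = 1
s4: b4⊕b5⊕b6⊕b7⊕b12⊕b13⊕b14⊕b15⊕b20⊕b21⊕b22⊕b23⊕b28⊕b29⊕b30⊕b31 = 1⊕1⊕0⊕1⊕0⊕1⊕1⊕0⊕0⊕0⊕1⊕1⊕0⊕1⊕0⊕1 = 1
s8: b8⊕b9⊕b10⊕b11⊕b12⊕b13⊕b14⊕b15⊕b24⊕b25⊕b26⊕b27⊕b28⊕b29⊕b30⊕b31 = 0⊕1⊕0⊕1⊕0⊕1⊕1⊕0⊕1⊕0⊕1⊕0⊕0⊕1⊕0⊕1 = 0
s16: b16⊕b17⊕b18⊕b19⊕b20⊕b21⊕b22⊕b23⊕b24⊕b25⊕b26⊕b27⊕b28⊕b29⊕b30⊕b31 = 1⊕1⊕0⊕0⊕0⊕0⊕1⊕1⊕1⊕0⊕1⊕0⊕0⊕1⊕0⊕1 = 0
Syndrome (s16...s1) = 00111 → position 7.
Flip bit 7: corrected codeword = 0001100010101101100001110100101
Data bits at positions 3,5,6,7,9,10,11,12,13,14,15,17,18,19,20,21,22,23,24,25,26,27,28,29,30,31: 01001010110100001110100101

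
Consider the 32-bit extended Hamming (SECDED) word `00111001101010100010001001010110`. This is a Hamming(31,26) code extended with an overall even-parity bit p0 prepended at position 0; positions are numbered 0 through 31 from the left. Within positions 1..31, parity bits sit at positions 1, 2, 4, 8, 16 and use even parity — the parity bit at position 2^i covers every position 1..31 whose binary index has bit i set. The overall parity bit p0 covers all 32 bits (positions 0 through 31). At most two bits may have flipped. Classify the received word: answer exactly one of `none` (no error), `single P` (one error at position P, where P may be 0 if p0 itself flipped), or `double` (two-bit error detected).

s1: b1⊕b3⊕b5⊕b7⊕b9⊕b11⊕b13⊕b15⊕b17⊕b19⊕b21⊕b23⊕b25⊕b27⊕b29⊕b31 = 0⊕1⊕0⊕1⊕0⊕0⊕0⊕0⊕0⊕0⊕0⊕0⊕1⊕1⊕1⊕0 = 1
s2: b2⊕b3⊕b6⊕b7⊕b10⊕b11⊕b14⊕b15⊕b18⊕b19⊕b22⊕b23⊕b26⊕b27⊕b30⊕b31 = 1⊕1⊕0⊕1⊕1⊕0⊕1⊕0⊕1⊕0⊕1⊕0⊕0⊕1⊕1⊕0 = 1
s4: b4⊕b5⊕b6⊕b7⊕b12⊕b13⊕b14⊕b15⊕b20⊕b21⊕b22⊕b23⊕b28⊕b29⊕b30⊕b31 = 1⊕0⊕0⊕1⊕1⊕0⊕1⊕0⊕0⊕0⊕1⊕0⊕0⊕1⊕1⊕0 = 1
s8: b8⊕b9⊕b10⊕b11⊕b12⊕b13⊕b14⊕b15⊕b24⊕b25⊕b26⊕b27⊕b28⊕b29⊕b30⊕b31 = 1⊕0⊕1⊕0⊕1⊕0⊕1⊕0⊕0⊕1⊕0⊕1⊕0⊕1⊕1⊕0 = 0
s16: b16⊕b17⊕b18⊕b19⊕b20⊕b21⊕b22⊕b23⊕b24⊕b25⊕b26⊕b27⊕b28⊕b29⊕b30⊕b31 = 0⊕0⊕1⊕0⊕0⊕0⊕1⊕0⊕0⊕1⊕0⊕1⊕0⊕1⊕1⊕0 = 0
Syndrome (s16...s1) = 00111 → position 7.
Overall parity (XOR of all 32 bits, including p0): 0⊕0⊕1⊕1⊕1⊕0⊕0⊕1⊕1⊕0⊕1⊕0⊕1⊕0⊕1⊕0⊕0⊕0⊕1⊕0⊕0⊕0⊕1⊕0⊕0⊕1⊕0⊕1⊕0⊕1⊕1⊕0 = 0
Overall=0, syndrome position=7 → double-bit error detected (uncorrectable).

double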